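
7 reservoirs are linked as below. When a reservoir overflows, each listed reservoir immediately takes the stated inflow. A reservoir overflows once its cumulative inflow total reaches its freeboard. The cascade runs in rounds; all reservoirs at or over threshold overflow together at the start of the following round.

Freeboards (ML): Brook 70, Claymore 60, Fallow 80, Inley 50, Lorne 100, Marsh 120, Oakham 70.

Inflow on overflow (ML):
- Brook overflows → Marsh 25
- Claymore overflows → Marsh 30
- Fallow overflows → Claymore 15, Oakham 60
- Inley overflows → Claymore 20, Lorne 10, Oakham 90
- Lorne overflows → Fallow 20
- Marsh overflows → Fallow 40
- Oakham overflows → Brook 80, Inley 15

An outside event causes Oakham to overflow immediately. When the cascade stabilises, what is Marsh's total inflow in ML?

Round 1 — Oakham overflows (initial).
  Brook: +80 → 80 ≥ 70
  Inley: +15 → 15 < 50
Round 2 — Brook overflows.
  Marsh: +25 → 25 < 120
No further overflows.

25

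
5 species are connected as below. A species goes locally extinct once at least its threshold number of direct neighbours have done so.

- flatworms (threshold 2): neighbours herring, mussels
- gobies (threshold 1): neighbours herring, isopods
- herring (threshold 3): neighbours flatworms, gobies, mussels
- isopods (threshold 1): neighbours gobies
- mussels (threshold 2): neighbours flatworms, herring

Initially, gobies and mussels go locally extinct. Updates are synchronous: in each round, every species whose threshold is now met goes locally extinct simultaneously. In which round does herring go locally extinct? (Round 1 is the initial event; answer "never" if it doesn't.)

Round 1 — gobies, mussels go locally extinct (initial).
Round 2 — checking thresholds:
  flatworms: 1 of 2 neighbours < 2, not yet.
  herring: 2 of 3 neighbours < 3, not yet.
  isopods: 1 of 1 neighbours ≥ 1, goes locally extinct.
Round 3 — no new extinctions; cascade stops.

never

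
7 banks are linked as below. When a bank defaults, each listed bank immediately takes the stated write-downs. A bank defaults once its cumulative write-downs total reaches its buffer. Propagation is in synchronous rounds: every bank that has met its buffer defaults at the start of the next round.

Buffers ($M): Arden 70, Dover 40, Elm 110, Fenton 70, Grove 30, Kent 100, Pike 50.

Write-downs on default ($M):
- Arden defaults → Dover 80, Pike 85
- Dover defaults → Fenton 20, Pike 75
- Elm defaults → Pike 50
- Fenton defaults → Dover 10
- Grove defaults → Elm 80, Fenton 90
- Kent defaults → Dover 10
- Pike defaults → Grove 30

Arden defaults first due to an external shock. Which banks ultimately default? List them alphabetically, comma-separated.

Round 1 — Arden defaults (initial).
  Dover: +80 → 80 ≥ 40
  Pike: +85 → 85 ≥ 50
Round 2 — Dover, Pike default.
  Fenton: +20 → 20 < 70
  Grove: +30 → 30 ≥ 30
Round 3 — Grove defaults.
  Elm: +80 → 80 < 110
  Fenton: +90 → 110 ≥ 70
Round 4 — Fenton defaults.
No further defaults.

Arden, Dover, Fenton, Grove, Pike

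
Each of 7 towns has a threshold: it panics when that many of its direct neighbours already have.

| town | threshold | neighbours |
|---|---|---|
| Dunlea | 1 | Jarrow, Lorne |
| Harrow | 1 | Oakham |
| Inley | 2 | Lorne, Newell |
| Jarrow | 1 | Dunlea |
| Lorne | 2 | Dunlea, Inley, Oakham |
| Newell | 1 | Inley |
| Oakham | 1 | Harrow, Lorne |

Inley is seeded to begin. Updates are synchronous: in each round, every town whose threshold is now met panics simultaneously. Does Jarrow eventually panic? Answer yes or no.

no

Round 1 — Inley panics (initial).
Round 2 — checking thresholds:
  Lorne: 1 of 3 neighbours < 2, not yet.
  Newell: 1 of 1 neighbours ≥ 1, panics.
Round 3 — no new panics; cascade stops.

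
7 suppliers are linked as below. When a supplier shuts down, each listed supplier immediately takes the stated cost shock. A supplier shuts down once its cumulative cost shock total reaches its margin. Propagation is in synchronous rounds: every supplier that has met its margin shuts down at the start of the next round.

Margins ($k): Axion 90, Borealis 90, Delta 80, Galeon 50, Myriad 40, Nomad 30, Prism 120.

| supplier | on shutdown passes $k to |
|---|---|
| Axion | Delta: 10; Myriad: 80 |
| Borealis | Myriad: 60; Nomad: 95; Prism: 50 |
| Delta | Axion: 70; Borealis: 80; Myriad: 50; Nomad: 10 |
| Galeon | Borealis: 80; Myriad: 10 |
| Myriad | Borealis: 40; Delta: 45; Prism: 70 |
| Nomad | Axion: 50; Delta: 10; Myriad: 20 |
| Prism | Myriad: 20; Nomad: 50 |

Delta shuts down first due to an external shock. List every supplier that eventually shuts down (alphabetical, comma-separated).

Round 1 — Delta shuts down (initial).
  Axion: +70 → 70 < 90
  Borealis: +80 → 80 < 90
  Myriad: +50 → 50 ≥ 40
  Nomad: +10 → 10 < 30
Round 2 — Myriad shuts down.
  Borealis: +40 → 120 ≥ 90
  Prism: +70 → 70 < 120
Round 3 — Borealis shuts down.
  Nomad: +95 → 105 ≥ 30
  Prism: +50 → 120 ≥ 120
Round 4 — Nomad, Prism shut down.
  Axion: +50 → 120 ≥ 90
Round 5 — Axion shuts down.
No further shutdowns.

Axion, Borealis, Delta, Myriad, Nomad, Prism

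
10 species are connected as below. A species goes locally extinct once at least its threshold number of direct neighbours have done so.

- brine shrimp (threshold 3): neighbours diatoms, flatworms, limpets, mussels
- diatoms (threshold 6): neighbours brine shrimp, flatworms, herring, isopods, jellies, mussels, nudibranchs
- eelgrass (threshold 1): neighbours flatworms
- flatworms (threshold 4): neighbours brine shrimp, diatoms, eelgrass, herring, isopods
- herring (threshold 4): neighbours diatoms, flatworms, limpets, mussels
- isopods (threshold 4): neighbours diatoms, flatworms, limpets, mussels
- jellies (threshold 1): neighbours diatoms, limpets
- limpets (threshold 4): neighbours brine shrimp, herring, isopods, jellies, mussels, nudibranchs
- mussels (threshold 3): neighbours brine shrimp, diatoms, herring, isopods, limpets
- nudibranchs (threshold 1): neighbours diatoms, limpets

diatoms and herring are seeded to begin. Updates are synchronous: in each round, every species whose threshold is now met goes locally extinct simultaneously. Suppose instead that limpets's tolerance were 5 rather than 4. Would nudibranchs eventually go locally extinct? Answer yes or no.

With limpets's tolerance at 5:
Round 1 — diatoms, herring go locally extinct (initial).
Round 2 — checking thresholds:
  brine shrimp: 1 of 4 neighbours < 3, below threshold.
  flatworms: 2 of 5 neighbours < 4, below threshold.
  isopods: 1 of 4 neighbours < 4, below threshold.
  jellies: 1 of 2 neighbours ≥ 1, goes locally extinct.
  limpets: 1 of 6 neighbours < 5, below threshold.
  mussels: 2 of 5 neighbours < 3, below threshold.
  nudibranchs: 1 of 2 neighbours ≥ 1, goes locally extinct.
Round 3 — no new extinctions; cascade stops.

yes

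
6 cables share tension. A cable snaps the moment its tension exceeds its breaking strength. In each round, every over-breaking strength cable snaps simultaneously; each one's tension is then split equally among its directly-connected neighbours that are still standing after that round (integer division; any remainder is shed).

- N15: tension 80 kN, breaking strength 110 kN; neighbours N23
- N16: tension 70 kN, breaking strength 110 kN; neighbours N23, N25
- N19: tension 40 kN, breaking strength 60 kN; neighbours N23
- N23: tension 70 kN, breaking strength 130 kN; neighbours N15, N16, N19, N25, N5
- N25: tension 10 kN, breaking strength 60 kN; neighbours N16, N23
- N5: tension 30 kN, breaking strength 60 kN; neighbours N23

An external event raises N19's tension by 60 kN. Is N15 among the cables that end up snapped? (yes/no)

Round 1 — N19 at 100 > 60. N19 snaps.
  N19 sheds 100 kN to N23: 100 each.
    N23: 70+100 = 170 > 130
Round 2 — N23 snaps.
  N23 sheds 170 kN to N15, N16, N25, N5: 42 each (2 lost).
    N15: 80+42 = 122 > 110
    N16: 70+42 = 112 > 110
    N25: 10+42 = 52 ≤ 60
    N5: 30+42 = 72 > 60
Round 3 — N15, N16, N5 snap.
  N15 sheds 122 kN: no online neighbours, lost.
  N16 sheds 112 kN to N25: 112 each.
    N25: 52+112 = 164 > 60
  N5 sheds 72 kN: no online neighbours, lost.
Round 4 — N25 snaps.
  N25 sheds 164 kN: no online neighbours, lost.
No further breaks.

yes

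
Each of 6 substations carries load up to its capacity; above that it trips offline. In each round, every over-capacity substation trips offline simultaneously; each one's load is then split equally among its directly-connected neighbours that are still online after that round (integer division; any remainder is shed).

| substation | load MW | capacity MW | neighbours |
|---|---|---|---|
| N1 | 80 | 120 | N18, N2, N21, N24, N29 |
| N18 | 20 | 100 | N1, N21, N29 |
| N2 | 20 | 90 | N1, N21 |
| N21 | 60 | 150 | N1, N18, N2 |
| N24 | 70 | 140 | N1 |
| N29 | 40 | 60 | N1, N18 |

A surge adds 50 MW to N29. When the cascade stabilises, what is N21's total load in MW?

Round 1 — N29 at 90 > 60. N29 trips offline.
  N29 sheds 90 MW to N1, N18: 45 each.
    N1: 80+45 = 125 > 120
    N18: 20+45 = 65 ≤ 100
Round 2 — N1 trips offline.
  N1 sheds 125 MW to N18, N2, N21, N24: 31 each (1 lost).
    N18: 65+31 = 96 ≤ 100
    N2: 20+31 = 51 ≤ 90
    N21: 60+31 = 91 ≤ 150
    N24: 70+31 = 101 ≤ 140
No further trips.

91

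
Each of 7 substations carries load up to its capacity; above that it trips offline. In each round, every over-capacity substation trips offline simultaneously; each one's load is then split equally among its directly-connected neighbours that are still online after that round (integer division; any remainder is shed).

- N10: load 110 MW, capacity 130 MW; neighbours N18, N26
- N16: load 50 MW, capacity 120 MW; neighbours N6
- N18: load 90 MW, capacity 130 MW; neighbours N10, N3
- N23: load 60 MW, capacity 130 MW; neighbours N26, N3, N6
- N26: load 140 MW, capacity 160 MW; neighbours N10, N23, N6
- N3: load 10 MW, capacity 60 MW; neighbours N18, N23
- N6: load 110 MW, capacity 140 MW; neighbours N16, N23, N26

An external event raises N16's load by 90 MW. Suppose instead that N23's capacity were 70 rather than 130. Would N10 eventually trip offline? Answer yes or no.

With N23's capacity at 70:
Round 1 — N16 at 140 > 120. N16 trips offline.
  N16 sheds 140 MW to N6: 140 each.
    N6: 110+140 = 250 > 140
Round 2 — N6 trips offline.
  N6 sheds 250 MW to N23, N26: 125 each.
    N23: 60+125 = 185 > 70
    N26: 140+125 = 265 > 160
Round 3 — N23, N26 trip offline.
  N23 sheds 185 MW to N3: 185 each.
    N3: 10+185 = 195 > 60
  N26 sheds 265 MW to N10: 265 each.
    N10: 110+265 = 375 > 130
Round 4 — N10, N3 trip offline.
  N10 sheds 375 MW to N18: 375 each.
    N18: 90+375 = 465 > 130
  N3 sheds 195 MW to N18: 195 each.
    N18: 465+195 = 660 > 130
Round 5 — N18 trips offline.
  N18 sheds 660 MW: no online neighbours, lost.
No further trips.

yes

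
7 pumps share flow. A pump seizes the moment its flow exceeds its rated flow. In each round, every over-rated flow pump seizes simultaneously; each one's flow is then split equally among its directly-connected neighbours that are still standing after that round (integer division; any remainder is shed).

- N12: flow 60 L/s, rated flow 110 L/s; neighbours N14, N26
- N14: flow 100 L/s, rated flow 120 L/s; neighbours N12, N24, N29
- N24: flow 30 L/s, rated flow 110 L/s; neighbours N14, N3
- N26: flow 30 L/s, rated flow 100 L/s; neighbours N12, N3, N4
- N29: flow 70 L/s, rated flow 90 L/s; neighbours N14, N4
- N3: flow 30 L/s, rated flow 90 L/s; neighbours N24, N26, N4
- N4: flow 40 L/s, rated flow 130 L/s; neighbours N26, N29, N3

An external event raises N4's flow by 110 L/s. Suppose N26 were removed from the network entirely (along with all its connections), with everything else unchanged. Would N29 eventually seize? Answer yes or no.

With N26 removed:
Round 1 — N4 at 150 > 130. N4 seizes.
  N4 sheds 150 L/s to N29, N3: 75 each.
    N29: 70+75 = 145 > 90
    N3: 30+75 = 105 > 90
Round 2 — N29, N3 seize.
  N29 sheds 145 L/s to N14: 145 each.
    N14: 100+145 = 245 > 120
  N3 sheds 105 L/s to N24: 105 each.
    N24: 30+105 = 135 > 110
Round 3 — N14, N24 seize.
  N14 sheds 245 L/s to N12: 245 each.
    N12: 60+245 = 305 > 110
  N24 sheds 135 L/s: no online neighbours, lost.
Round 4 — N12 seizes.
  N12 sheds 305 L/s: no online neighbours, lost.
No further seizures.

yes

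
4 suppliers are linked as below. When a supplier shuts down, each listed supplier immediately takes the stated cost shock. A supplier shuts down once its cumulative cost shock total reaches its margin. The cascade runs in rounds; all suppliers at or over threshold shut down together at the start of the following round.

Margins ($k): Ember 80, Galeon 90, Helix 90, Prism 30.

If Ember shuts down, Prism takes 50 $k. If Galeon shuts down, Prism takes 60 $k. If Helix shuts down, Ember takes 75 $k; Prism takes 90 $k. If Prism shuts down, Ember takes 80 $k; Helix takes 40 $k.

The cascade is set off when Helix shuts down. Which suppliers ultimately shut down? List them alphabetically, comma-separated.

Ember, Helix, Prism

Round 1 — Helix shuts down (initial).
  Ember: +75 → 75 < 80
  Prism: +90 → 90 ≥ 30
Round 2 — Prism shuts down.
  Ember: +80 → 155 ≥ 80
Round 3 — Ember shuts down.
No further shutdowns.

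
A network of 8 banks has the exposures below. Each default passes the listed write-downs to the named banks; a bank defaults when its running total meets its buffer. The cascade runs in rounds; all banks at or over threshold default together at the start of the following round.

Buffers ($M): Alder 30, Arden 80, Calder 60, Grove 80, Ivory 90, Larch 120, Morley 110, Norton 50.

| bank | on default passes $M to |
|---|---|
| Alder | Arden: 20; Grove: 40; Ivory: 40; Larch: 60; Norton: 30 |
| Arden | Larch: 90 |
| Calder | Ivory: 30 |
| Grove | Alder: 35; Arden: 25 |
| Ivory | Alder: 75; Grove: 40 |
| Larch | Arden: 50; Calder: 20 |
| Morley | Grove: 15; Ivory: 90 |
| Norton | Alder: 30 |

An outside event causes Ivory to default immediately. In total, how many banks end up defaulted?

Round 1 — Ivory defaults (initial).
  Alder: +75 → 75 ≥ 30
  Grove: +40 → 40 < 80
Round 2 — Alder defaults.
  Arden: +20 → 20 < 80
  Grove: +40 → 80 ≥ 80
  Larch: +60 → 60 < 120
  Norton: +30 → 30 < 50
Round 3 — Grove defaults.
  Arden: +25 → 45 < 80
No further defaults.

3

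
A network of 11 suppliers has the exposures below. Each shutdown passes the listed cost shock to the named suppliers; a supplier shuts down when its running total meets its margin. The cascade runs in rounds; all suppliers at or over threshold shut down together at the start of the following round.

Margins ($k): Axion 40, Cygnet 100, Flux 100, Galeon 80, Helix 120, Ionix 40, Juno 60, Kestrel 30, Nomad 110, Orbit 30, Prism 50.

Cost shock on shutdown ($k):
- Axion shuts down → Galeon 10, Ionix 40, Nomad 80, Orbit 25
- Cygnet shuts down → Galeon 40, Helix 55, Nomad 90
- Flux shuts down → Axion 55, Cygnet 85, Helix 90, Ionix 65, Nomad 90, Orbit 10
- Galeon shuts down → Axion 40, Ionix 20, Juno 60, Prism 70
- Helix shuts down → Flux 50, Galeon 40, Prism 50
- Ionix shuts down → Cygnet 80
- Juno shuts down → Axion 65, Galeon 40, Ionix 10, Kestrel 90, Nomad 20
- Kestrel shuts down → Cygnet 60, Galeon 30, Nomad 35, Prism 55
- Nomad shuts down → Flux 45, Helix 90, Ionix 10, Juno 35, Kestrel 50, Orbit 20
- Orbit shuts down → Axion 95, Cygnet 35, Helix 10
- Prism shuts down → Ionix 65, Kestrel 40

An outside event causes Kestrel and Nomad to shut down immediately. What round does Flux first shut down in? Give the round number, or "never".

Round 1 — Kestrel, Nomad shut down (initial).
  Cygnet: +60 → 60 < 100
  Flux: +45 → 45 < 100
  Galeon: +30 → 30 < 80
  Helix: +90 → 90 < 120
  Ionix: +10 → 10 < 40
  Juno: +35 → 35 < 60
  Orbit: +20 → 20 < 30
  Prism: +55 → 55 ≥ 50
Round 2 — Prism shuts down.
  Ionix: +65 → 75 ≥ 40
Round 3 — Ionix shuts down.
  Cygnet: +80 → 140 ≥ 100
Round 4 — Cygnet shuts down.
  Galeon: +40 → 70 < 80
  Helix: +55 → 145 ≥ 120
Round 5 — Helix shuts down.
  Flux: +50 → 95 < 100
  Galeon: +40 → 110 ≥ 80
Round 6 — Galeon shuts down.
  Axion: +40 → 40 ≥ 40
  Juno: +60 → 95 ≥ 60
Round 7 — Axion, Juno shut down.
  Orbit: +25 → 45 ≥ 30
Round 8 — Orbit shuts down.
No further shutdowns.

never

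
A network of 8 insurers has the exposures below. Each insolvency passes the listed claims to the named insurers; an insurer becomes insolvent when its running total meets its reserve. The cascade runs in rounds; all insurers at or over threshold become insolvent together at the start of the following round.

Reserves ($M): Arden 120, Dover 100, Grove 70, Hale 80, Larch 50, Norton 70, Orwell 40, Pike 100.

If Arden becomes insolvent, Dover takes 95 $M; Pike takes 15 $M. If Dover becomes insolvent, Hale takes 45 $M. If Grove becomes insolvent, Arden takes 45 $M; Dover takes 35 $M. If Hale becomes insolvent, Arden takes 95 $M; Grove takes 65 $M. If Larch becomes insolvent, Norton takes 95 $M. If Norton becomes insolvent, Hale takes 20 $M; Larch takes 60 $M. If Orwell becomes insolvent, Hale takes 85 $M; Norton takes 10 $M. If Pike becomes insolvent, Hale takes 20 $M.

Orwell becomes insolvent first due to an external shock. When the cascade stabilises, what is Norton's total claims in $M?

Round 1 — Orwell becomes insolvent (initial).
  Hale: +85 → 85 ≥ 80
  Norton: +10 → 10 < 70
Round 2 — Hale becomes insolvent.
  Arden: +95 → 95 < 120
  Grove: +65 → 65 < 70
No further insolvencies.

10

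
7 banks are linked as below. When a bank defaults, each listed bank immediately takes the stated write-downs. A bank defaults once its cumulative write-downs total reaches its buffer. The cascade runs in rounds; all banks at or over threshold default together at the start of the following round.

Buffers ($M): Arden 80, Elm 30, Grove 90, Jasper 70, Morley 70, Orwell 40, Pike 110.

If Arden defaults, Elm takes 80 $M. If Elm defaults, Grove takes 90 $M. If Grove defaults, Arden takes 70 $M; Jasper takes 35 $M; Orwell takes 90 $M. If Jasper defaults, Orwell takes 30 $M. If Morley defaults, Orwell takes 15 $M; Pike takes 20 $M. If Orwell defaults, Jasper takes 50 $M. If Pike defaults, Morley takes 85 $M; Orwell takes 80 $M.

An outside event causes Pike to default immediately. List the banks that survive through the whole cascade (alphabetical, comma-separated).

Round 1 — Pike defaults (initial).
  Morley: +85 → 85 ≥ 70
  Orwell: +80 → 80 ≥ 40
Round 2 — Morley, Orwell default.
  Jasper: +50 → 50 < 70
No further defaults.

Arden, Elm, Grove, Jasper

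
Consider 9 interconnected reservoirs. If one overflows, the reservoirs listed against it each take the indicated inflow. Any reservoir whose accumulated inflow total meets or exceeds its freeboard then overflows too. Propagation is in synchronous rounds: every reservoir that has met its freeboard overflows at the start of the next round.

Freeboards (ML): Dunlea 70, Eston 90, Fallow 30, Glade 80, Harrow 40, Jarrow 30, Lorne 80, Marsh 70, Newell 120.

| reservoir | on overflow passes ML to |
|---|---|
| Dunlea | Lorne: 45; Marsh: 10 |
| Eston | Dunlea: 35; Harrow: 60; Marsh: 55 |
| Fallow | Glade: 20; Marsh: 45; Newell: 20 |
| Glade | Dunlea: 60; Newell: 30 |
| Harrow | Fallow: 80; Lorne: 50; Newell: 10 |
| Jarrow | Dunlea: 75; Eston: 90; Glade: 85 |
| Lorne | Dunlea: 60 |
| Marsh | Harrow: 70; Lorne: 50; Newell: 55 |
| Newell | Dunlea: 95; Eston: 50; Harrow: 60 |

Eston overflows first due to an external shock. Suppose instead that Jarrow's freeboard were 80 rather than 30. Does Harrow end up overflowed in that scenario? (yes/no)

yes

With Jarrow's freeboard at 80:
Round 1 — Eston overflows (initial).
  Dunlea: +35 → 35 < 70
  Harrow: +60 → 60 ≥ 40
  Marsh: +55 → 55 < 70
Round 2 — Harrow overflows.
  Fallow: +80 → 80 ≥ 30
  Lorne: +50 → 50 < 80
  Newell: +10 → 10 < 120
Round 3 — Fallow overflows.
  Glade: +20 → 20 < 80
  Marsh: +45 → 100 ≥ 70
  Newell: +20 → 30 < 120
Round 4 — Marsh overflows.
  Lorne: +50 → 100 ≥ 80
  Newell: +55 → 85 < 120
Round 5 — Lorne overflows.
  Dunlea: +60 → 95 ≥ 70
Round 6 — Dunlea overflows.
No further overflows.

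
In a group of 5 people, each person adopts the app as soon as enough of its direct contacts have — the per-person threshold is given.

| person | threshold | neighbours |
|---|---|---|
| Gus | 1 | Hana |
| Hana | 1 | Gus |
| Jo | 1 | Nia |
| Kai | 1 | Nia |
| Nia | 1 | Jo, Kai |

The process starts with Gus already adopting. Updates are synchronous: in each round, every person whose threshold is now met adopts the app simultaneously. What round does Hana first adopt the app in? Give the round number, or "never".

Round 1 — Gus adopts the app (initial).
Round 2 — checking thresholds:
  Hana: 1 of 1 neighbours ≥ 1, adopts the app.
Round 3 — no new adoptions; cascade stops.

2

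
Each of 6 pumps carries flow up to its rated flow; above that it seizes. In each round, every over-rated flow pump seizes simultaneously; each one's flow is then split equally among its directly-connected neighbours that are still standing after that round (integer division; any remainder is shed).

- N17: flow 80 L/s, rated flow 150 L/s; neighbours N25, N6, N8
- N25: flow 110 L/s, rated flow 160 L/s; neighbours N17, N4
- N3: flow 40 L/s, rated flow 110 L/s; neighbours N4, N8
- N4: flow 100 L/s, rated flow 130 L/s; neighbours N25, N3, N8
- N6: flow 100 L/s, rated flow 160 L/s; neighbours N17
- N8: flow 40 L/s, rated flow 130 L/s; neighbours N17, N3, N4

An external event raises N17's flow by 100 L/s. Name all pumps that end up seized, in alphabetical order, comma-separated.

Round 1 — N17 at 180 > 150. N17 seizes.
  N17 sheds 180 L/s to N25, N6, N8: 60 each.
    N25: 110+60 = 170 > 160
    N6: 100+60 = 160 ≤ 160
    N8: 40+60 = 100 ≤ 130
Round 2 — N25 seizes.
  N25 sheds 170 L/s to N4: 170 each.
    N4: 100+170 = 270 > 130
Round 3 — N4 seizes.
  N4 sheds 270 L/s to N3, N8: 135 each.
    N3: 40+135 = 175 > 110
    N8: 100+135 = 235 > 130
Round 4 — N3, N8 seize.
  N3 sheds 175 L/s: no online neighbours, lost.
  N8 sheds 235 L/s: no online neighbours, lost.
No further seizures.

N17, N25, N3, N4, N8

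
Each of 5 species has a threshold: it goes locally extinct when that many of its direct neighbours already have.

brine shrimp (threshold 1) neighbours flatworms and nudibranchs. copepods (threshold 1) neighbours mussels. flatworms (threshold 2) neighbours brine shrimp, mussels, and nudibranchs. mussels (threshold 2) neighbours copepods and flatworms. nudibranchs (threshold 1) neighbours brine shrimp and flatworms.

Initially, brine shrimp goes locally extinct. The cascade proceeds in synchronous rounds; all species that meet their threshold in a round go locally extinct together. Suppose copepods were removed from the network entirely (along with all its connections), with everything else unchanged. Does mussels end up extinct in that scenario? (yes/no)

With copepods removed:
Round 1 — brine shrimp goes locally extinct (initial).
Round 2 — checking thresholds:
  flatworms: 1 of 3 neighbours < 2, not yet.
  nudibranchs: 1 of 2 neighbours ≥ 1, goes locally extinct.
Round 3 — checking thresholds:
  flatworms: 2 of 3 neighbours ≥ 2, goes locally extinct.
Round 4 — no new extinctions; cascade stops.

no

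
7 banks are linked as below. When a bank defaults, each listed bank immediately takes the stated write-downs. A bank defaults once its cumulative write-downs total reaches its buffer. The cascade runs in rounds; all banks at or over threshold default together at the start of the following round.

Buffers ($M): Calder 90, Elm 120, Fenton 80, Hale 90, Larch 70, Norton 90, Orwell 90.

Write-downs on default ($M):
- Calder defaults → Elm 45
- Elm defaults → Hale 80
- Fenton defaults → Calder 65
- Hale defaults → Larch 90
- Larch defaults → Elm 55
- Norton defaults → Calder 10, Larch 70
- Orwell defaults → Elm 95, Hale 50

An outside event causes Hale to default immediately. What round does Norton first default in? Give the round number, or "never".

Round 1 — Hale defaults (initial).
  Larch: +90 → 90 ≥ 70
Round 2 — Larch defaults.
  Elm: +55 → 55 < 120
No further defaults.

never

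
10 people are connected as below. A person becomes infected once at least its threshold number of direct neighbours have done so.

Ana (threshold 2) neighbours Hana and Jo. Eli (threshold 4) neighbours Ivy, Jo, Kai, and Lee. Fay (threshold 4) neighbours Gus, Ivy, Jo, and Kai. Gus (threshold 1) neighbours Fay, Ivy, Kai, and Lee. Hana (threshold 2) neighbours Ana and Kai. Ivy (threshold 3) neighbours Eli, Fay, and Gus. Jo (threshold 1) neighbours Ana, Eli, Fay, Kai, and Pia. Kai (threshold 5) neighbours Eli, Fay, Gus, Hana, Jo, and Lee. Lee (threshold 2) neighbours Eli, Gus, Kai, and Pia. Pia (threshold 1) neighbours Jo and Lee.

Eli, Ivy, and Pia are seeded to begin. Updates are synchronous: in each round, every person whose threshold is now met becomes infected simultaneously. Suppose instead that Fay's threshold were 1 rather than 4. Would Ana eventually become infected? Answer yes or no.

no

With Fay's threshold at 1:
Round 1 — Eli, Ivy, Pia become infected (initial).
Round 2 — checking thresholds:
  Fay: 1 of 4 neighbours ≥ 1, becomes infected.
  Gus: 1 of 4 neighbours ≥ 1, becomes infected.
  Jo: 2 of 5 neighbours ≥ 1, becomes infected.
  Kai: 1 of 6 neighbours < 5, below threshold.
  Lee: 2 of 4 neighbours ≥ 2, becomes infected.
Round 3 — checking thresholds:
  Ana: 1 of 2 neighbours < 2, below threshold.
  Kai: 5 of 6 neighbours ≥ 5, becomes infected.
Round 4 — no new infections; cascade stops.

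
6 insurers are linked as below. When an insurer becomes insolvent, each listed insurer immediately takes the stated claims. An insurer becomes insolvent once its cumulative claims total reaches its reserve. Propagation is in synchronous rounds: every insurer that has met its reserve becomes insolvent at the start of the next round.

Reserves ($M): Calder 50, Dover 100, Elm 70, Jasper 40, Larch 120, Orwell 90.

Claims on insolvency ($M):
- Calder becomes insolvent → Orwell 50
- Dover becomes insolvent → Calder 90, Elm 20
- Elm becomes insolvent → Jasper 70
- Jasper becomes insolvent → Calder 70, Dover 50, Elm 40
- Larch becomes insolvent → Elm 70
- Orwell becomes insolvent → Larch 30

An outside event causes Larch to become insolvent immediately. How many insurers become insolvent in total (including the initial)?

4

Round 1 — Larch becomes insolvent (initial).
  Elm: +70 → 70 ≥ 70
Round 2 — Elm becomes insolvent.
  Jasper: +70 → 70 ≥ 40
Round 3 — Jasper becomes insolvent.
  Calder: +70 → 70 ≥ 50
  Dover: +50 → 50 < 100
Round 4 — Calder becomes insolvent.
  Orwell: +50 → 50 < 90
No further insolvencies.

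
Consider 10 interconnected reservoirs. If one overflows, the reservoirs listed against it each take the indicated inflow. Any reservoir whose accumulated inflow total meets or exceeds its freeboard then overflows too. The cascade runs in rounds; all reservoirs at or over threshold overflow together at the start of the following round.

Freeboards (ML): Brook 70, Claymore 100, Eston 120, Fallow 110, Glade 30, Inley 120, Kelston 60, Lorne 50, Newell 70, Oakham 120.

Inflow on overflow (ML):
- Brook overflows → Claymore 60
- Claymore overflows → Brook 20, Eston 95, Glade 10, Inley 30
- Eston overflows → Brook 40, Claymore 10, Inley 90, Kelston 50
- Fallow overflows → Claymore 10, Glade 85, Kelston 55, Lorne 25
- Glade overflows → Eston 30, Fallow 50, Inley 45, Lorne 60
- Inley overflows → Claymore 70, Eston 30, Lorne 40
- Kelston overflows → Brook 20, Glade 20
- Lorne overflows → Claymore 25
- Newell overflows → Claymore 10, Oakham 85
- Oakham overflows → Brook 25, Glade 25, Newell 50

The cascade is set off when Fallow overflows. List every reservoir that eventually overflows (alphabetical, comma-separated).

Fallow, Glade, Lorne

Round 1 — Fallow overflows (initial).
  Claymore: +10 → 10 < 100
  Glade: +85 → 85 ≥ 30
  Kelston: +55 → 55 < 60
  Lorne: +25 → 25 < 50
Round 2 — Glade overflows.
  Eston: +30 → 30 < 120
  Inley: +45 → 45 < 120
  Lorne: +60 → 85 ≥ 50
Round 3 — Lorne overflows.
  Claymore: +25 → 35 < 100
No further overflows.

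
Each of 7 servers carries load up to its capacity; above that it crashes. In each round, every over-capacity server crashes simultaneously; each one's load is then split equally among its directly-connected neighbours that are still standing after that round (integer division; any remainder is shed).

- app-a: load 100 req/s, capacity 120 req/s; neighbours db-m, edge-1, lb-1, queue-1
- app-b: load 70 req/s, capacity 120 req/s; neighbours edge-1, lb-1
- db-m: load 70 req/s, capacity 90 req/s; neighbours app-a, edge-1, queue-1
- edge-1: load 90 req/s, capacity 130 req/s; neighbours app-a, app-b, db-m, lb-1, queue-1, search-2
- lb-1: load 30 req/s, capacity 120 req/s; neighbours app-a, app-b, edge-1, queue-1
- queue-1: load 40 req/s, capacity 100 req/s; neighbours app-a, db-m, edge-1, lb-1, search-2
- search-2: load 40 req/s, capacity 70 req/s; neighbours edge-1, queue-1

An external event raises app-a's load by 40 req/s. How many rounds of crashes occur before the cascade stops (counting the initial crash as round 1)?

4

Round 1 — app-a at 140 > 120. app-a crashes.
  app-a sheds 140 req/s to db-m, edge-1, lb-1, queue-1: 35 each.
    db-m: 70+35 = 105 > 90
    edge-1: 90+35 = 125 ≤ 130
    lb-1: 30+35 = 65 ≤ 120
    queue-1: 40+35 = 75 ≤ 100
Round 2 — db-m crashes.
  db-m sheds 105 req/s to edge-1, queue-1: 52 each (1 lost).
    edge-1: 125+52 = 177 > 130
    queue-1: 75+52 = 127 > 100
Round 3 — edge-1, queue-1 crash.
  edge-1 sheds 177 req/s to app-b, lb-1, search-2: 59 each.
    app-b: 70+59 = 129 > 120
    lb-1: 65+59 = 124 > 120
    search-2: 40+59 = 99 > 70
  queue-1 sheds 127 req/s to lb-1, search-2: 63 each (1 lost).
    lb-1: 124+63 = 187 > 120
    search-2: 99+63 = 162 > 70
Round 4 — app-b, lb-1, search-2 crash.
  app-b sheds 129 req/s: no online neighbours, lost.
  lb-1 sheds 187 req/s: no online neighbours, lost.
  search-2 sheds 162 req/s: no online neighbours, lost.
No further crashes.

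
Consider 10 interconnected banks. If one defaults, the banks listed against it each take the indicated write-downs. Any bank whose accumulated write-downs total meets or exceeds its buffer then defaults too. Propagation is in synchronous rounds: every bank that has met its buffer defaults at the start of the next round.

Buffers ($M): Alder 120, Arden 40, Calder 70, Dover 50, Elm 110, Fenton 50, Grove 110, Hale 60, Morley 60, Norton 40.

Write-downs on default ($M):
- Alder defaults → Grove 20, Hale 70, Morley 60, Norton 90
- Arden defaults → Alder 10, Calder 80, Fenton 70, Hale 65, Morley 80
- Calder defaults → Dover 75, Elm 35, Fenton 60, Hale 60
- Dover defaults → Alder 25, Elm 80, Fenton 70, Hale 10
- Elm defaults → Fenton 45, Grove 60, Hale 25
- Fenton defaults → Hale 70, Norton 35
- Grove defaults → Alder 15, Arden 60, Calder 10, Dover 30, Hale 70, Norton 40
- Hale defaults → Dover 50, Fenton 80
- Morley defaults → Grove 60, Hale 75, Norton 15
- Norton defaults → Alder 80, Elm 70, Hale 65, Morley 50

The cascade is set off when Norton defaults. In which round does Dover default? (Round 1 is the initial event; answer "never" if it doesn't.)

3

Round 1 — Norton defaults (initial).
  Alder: +80 → 80 < 120
  Elm: +70 → 70 < 110
  Hale: +65 → 65 ≥ 60
  Morley: +50 → 50 < 60
Round 2 — Hale defaults.
  Dover: +50 → 50 ≥ 50
  Fenton: +80 → 80 ≥ 50
Round 3 — Dover, Fenton default.
  Alder: +25 → 105 < 120
  Elm: +80 → 150 ≥ 110
Round 4 — Elm defaults.
  Grove: +60 → 60 < 110
No further defaults.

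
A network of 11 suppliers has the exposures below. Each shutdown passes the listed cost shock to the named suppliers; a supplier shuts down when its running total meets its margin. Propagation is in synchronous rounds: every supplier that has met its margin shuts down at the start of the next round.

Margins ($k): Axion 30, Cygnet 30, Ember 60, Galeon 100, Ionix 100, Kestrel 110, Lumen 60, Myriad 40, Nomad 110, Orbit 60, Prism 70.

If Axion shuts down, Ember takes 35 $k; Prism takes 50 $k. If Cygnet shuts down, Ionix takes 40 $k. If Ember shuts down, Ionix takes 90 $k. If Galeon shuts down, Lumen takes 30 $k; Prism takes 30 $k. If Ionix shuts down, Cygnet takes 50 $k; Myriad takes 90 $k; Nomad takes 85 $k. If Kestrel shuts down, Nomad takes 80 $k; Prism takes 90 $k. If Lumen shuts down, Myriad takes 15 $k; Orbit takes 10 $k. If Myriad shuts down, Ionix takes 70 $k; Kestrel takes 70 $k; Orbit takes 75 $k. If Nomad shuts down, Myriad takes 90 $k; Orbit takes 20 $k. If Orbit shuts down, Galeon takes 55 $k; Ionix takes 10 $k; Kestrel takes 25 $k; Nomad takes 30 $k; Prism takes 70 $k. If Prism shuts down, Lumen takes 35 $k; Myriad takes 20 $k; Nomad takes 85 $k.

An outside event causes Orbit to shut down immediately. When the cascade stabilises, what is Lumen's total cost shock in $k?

Round 1 — Orbit shuts down (initial).
  Galeon: +55 → 55 < 100
  Ionix: +10 → 10 < 100
  Kestrel: +25 → 25 < 110
  Nomad: +30 → 30 < 110
  Prism: +70 → 70 ≥ 70
Round 2 — Prism shuts down.
  Lumen: +35 → 35 < 60
  Myriad: +20 → 20 < 40
  Nomad: +85 → 115 ≥ 110
Round 3 — Nomad shuts down.
  Myriad: +90 → 110 ≥ 40
Round 4 — Myriad shuts down.
  Ionix: +70 → 80 < 100
  Kestrel: +70 → 95 < 110
No further shutdowns.

35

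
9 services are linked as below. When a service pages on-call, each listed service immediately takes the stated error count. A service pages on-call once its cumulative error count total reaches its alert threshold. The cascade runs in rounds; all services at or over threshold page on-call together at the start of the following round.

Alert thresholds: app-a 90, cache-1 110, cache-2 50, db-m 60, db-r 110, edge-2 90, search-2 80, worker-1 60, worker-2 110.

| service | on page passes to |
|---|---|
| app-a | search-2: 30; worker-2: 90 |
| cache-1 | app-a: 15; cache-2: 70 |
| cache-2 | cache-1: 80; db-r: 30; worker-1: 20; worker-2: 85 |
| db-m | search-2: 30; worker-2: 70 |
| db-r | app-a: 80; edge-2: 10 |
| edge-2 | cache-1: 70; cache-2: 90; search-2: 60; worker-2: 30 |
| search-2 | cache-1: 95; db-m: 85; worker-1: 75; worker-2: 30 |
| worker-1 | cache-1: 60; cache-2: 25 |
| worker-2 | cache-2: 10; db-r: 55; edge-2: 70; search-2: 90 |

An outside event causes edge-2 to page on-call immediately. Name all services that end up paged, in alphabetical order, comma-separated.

cache-1, cache-2, db-m, edge-2, search-2, worker-1, worker-2

Round 1 — edge-2 pages on-call (initial).
  cache-1: +70 → 70 < 110
  cache-2: +90 → 90 ≥ 50
  search-2: +60 → 60 < 80
  worker-2: +30 → 30 < 110
Round 2 — cache-2 pages on-call.
  cache-1: +80 → 150 ≥ 110
  db-r: +30 → 30 < 110
  worker-1: +20 → 20 < 60
  worker-2: +85 → 115 ≥ 110
Round 3 — cache-1, worker-2 page on-call.
  app-a: +15 → 15 < 90
  db-r: +55 → 85 < 110
  search-2: +90 → 150 ≥ 80
Round 4 — search-2 pages on-call.
  db-m: +85 → 85 ≥ 60
  worker-1: +75 → 95 ≥ 60
Round 5 — db-m, worker-1 page on-call.
No further pages.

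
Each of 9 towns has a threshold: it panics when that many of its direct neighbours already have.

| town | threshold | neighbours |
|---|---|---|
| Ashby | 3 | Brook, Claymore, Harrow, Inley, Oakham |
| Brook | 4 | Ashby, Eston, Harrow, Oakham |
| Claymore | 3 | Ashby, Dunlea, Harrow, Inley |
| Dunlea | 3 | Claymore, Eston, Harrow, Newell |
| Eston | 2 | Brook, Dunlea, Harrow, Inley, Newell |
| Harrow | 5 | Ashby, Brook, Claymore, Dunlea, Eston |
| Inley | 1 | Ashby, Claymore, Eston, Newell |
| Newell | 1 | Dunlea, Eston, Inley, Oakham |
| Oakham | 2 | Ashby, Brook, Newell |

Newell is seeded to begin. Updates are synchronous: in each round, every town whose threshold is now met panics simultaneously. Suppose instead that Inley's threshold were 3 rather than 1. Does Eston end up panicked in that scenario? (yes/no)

With Inley's threshold at 3:
Round 1 — Newell panics (initial).
Round 2 — no new panics; cascade stops.

no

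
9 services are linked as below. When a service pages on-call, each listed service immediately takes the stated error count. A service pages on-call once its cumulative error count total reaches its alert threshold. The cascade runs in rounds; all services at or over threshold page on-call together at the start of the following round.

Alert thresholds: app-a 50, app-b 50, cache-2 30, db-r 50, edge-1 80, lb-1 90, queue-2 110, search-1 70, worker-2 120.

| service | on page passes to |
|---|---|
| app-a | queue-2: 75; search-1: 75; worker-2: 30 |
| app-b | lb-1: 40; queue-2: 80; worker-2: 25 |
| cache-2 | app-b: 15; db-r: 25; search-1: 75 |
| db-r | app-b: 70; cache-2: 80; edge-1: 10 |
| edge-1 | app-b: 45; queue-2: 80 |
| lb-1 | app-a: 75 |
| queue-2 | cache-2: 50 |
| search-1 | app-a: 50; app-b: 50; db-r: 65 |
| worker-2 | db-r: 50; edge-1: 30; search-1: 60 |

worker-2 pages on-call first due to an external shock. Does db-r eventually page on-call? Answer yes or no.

Round 1 — worker-2 pages on-call (initial).
  db-r: +50 → 50 ≥ 50
  edge-1: +30 → 30 < 80
  search-1: +60 → 60 < 70
Round 2 — db-r pages on-call.
  app-b: +70 → 70 ≥ 50
  cache-2: +80 → 80 ≥ 30
  edge-1: +10 → 40 < 80
Round 3 — app-b, cache-2 page on-call.
  lb-1: +40 → 40 < 90
  queue-2: +80 → 80 < 110
  search-1: +75 → 135 ≥ 70
Round 4 — search-1 pages on-call.
  app-a: +50 → 50 ≥ 50
Round 5 — app-a pages on-call.
  queue-2: +75 → 155 ≥ 110
Round 6 — queue-2 pages on-call.
No further pages.

yes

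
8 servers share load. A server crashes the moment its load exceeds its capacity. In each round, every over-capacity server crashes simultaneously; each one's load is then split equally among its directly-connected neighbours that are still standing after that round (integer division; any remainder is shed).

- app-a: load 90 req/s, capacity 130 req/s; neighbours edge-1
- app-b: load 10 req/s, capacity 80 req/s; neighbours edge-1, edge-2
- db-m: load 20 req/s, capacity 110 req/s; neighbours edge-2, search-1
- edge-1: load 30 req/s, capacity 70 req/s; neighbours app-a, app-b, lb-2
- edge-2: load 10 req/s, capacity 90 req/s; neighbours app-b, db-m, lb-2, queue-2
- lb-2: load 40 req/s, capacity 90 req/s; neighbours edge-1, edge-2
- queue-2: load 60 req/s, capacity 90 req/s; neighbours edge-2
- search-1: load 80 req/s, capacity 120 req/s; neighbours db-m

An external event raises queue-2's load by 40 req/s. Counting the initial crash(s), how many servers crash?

Round 1 — queue-2 at 100 > 90. queue-2 crashes.
  queue-2 sheds 100 req/s to edge-2: 100 each.
    edge-2: 10+100 = 110 > 90
Round 2 — edge-2 crashes.
  edge-2 sheds 110 req/s to app-b, db-m, lb-2: 36 each (2 lost).
    app-b: 10+36 = 46 ≤ 80
    db-m: 20+36 = 56 ≤ 110
    lb-2: 40+36 = 76 ≤ 90
No further crashes.

2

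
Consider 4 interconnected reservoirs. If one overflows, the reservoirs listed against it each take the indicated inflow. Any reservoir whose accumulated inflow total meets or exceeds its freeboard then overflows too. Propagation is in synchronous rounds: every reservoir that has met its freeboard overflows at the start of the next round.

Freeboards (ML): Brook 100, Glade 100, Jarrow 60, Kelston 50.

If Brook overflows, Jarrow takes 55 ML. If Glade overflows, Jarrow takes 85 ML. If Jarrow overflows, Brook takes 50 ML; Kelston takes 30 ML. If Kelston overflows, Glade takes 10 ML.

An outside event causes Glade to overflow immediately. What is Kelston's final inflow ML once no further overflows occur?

30

Round 1 — Glade overflows (initial).
  Jarrow: +85 → 85 ≥ 60
Round 2 — Jarrow overflows.
  Brook: +50 → 50 < 100
  Kelston: +30 → 30 < 50
No further overflows.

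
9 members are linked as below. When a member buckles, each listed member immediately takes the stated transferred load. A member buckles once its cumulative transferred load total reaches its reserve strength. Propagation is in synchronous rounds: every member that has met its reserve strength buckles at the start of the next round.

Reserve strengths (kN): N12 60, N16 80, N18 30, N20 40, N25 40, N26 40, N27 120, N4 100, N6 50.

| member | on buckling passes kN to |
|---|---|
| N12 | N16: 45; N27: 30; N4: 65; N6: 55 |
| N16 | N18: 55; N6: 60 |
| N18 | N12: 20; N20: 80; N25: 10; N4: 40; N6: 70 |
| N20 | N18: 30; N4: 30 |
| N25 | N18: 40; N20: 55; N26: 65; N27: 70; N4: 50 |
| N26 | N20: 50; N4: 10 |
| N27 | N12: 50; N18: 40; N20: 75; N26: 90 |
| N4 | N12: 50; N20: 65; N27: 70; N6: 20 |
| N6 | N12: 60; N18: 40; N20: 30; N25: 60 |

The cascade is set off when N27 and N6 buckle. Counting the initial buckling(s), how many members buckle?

Round 1 — N27, N6 buckle (initial).
  N12: +50+60 → 110 ≥ 60
  N18: +40+40 → 80 ≥ 30
  N20: +75+30 → 105 ≥ 40
  N25: +60 → 60 ≥ 40
  N26: +90 → 90 ≥ 40
Round 2 — N12, N18, N20, N25, N26 buckle.
  N16: +45 → 45 < 80
  N4: +65+40+30+50+10 → 195 ≥ 100
Round 3 — N4 buckles.
No further bucklings.

8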